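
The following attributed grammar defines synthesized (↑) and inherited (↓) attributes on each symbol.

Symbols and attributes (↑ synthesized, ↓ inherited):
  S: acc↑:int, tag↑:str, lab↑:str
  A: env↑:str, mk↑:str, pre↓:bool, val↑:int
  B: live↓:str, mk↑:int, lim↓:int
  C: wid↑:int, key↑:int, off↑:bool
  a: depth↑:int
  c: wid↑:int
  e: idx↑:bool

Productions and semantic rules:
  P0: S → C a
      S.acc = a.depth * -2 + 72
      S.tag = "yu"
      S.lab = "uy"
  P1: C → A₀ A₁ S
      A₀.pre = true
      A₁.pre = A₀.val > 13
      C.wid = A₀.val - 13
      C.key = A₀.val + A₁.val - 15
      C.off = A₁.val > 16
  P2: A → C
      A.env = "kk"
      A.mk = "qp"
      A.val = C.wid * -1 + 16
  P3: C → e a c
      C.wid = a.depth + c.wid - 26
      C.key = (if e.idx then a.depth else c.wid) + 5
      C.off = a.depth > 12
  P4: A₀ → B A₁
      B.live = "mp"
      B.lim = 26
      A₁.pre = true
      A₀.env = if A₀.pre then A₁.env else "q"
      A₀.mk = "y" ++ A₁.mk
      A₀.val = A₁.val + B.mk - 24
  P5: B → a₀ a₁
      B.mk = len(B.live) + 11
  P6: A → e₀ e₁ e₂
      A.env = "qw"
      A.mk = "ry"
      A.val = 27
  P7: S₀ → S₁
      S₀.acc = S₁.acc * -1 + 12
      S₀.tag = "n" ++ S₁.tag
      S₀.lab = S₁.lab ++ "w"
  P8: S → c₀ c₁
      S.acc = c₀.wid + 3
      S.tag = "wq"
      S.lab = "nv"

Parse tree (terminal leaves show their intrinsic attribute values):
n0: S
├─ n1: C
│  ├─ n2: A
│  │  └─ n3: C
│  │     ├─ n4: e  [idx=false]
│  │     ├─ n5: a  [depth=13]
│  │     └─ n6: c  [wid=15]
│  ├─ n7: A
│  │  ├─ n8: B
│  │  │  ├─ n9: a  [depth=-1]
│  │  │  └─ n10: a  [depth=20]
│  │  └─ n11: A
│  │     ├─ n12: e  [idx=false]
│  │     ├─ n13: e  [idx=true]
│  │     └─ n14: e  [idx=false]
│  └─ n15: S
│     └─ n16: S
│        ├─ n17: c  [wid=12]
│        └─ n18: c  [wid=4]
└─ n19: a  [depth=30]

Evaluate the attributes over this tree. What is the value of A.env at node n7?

"qw"

1. n2.pre = true  [true]
2. n4.idx = false  [terminal]
3. n5.depth = 13  [terminal]
4. n6.wid = 15  [terminal]
5. n3.wid = 2  [a.depth + c.wid - 26]
6. n3.key = 20  [(if e.idx then a.depth else c.wid) + 5]
7. n3.off = true  [a.depth > 12]
8. n2.env = "kk"  ["kk"]
9. n2.mk = "qp"  ["qp"]
10. n2.val = 14  [C.wid * -1 + 16]
11. n7.pre = true  [A₀.val > 13]
12. n8.live = "mp"  ["mp"]
13. n8.lim = 26  [26]
14. n9.depth = -1  [terminal]
15. n10.depth = 20  [terminal]
16. n8.mk = 13  [len(B.live) + 11]
17. n11.pre = true  [true]
18. n12.idx = false  [terminal]
19. n13.idx = true  [terminal]
20. n14.idx = false  [terminal]
21. n11.env = "qw"  ["qw"]
22. n11.mk = "ry"  ["ry"]
23. n11.val = 27  [27]
24. n7.env = "qw"  [if A₀.pre then A₁.env else "q"]
25. n7.mk = "yry"  ["y" ++ A₁.mk]
26. n7.val = 16  [A₁.val + B.mk - 24]
27. n17.wid = 12  [terminal]
28. n18.wid = 4  [terminal]
29. n16.acc = 15  [c₀.wid + 3]
30. n16.tag = "wq"  ["wq"]
31. n16.lab = "nv"  ["nv"]
32. n15.acc = -3  [S₁.acc * -1 + 12]
33. n15.tag = "nwq"  ["n" ++ S₁.tag]
34. n15.lab = "nvw"  [S₁.lab ++ "w"]
35. n1.wid = 1  [A₀.val - 13]
36. n1.key = 15  [A₀.val + A₁.val - 15]
37. n1.off = false  [A₁.val > 16]
38. n19.depth = 30  [terminal]
39. n0.acc = 12  [a.depth * -2 + 72]
40. n0.tag = "yu"  ["yu"]
41. n0.lab = "uy"  ["uy"]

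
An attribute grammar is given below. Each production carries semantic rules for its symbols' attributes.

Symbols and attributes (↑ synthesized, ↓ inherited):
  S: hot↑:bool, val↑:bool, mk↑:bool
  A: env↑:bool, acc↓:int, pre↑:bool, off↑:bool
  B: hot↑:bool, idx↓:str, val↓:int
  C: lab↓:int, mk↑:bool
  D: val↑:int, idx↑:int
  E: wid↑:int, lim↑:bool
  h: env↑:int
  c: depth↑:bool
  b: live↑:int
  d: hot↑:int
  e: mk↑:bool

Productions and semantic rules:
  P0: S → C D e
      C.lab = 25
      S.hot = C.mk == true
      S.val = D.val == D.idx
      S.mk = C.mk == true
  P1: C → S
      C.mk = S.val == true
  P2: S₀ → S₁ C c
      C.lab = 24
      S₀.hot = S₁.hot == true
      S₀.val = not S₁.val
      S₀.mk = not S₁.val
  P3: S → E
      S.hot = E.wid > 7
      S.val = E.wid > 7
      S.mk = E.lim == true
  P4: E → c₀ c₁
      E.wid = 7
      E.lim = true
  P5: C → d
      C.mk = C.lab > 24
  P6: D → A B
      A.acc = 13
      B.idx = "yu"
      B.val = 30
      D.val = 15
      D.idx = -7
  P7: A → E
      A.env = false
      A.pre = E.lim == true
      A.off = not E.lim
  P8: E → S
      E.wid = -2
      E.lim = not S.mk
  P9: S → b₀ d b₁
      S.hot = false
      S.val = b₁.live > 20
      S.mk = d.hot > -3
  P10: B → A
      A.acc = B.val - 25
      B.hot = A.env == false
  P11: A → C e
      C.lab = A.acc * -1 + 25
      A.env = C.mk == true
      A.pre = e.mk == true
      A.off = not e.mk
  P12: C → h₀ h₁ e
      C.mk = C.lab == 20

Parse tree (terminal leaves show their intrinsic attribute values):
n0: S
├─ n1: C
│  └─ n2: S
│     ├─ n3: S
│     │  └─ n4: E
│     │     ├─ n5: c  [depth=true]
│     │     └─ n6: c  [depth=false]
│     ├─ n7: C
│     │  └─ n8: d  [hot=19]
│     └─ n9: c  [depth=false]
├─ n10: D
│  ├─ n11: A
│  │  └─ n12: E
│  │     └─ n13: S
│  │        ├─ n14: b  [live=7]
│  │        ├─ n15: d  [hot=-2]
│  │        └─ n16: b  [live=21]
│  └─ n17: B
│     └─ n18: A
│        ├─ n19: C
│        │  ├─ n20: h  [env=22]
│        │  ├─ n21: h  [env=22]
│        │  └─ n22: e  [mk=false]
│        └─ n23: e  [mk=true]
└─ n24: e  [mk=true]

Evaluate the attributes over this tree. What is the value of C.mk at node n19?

1. n1.lab = 25  [25]
2. n5.depth = true  [terminal]
3. n6.depth = false  [terminal]
4. n4.wid = 7  [7]
5. n4.lim = true  [true]
6. n3.hot = false  [E.wid > 7]
7. n3.val = false  [E.wid > 7]
8. n3.mk = true  [E.lim == true]
9. n7.lab = 24  [24]
10. n8.hot = 19  [terminal]
11. n7.mk = false  [C.lab > 24]
12. n9.depth = false  [terminal]
13. n2.hot = false  [S₁.hot == true]
14. n2.val = true  [not S₁.val]
15. n2.mk = true  [not S₁.val]
16. n1.mk = true  [S.val == true]
17. n11.acc = 13  [13]
18. n14.live = 7  [terminal]
19. n15.hot = -2  [terminal]
20. n16.live = 21  [terminal]
21. n13.hot = false  [false]
22. n13.val = true  [b₁.live > 20]
23. n13.mk = true  [d.hot > -3]
24. n12.wid = -2  [-2]
25. n12.lim = false  [not S.mk]
26. n11.env = false  [false]
27. n11.pre = false  [E.lim == true]
28. n11.off = true  [not E.lim]
29. n17.idx = "yu"  ["yu"]
30. n17.val = 30  [30]
31. n18.acc = 5  [B.val - 25]
32. n19.lab = 20  [A.acc * -1 + 25]
33. n20.env = 22  [terminal]
34. n21.env = 22  [terminal]
35. n22.mk = false  [terminal]
36. n19.mk = true  [C.lab == 20]
37. n23.mk = true  [terminal]
38. n18.env = true  [C.mk == true]
39. n18.pre = true  [e.mk == true]
40. n18.off = false  [not e.mk]
41. n17.hot = false  [A.env == false]
42. n10.val = 15  [15]
43. n10.idx = -7  [-7]
44. n24.mk = true  [terminal]
45. n0.hot = true  [C.mk == true]
46. n0.val = false  [D.val == D.idx]
47. n0.mk = true  [C.mk == true]

true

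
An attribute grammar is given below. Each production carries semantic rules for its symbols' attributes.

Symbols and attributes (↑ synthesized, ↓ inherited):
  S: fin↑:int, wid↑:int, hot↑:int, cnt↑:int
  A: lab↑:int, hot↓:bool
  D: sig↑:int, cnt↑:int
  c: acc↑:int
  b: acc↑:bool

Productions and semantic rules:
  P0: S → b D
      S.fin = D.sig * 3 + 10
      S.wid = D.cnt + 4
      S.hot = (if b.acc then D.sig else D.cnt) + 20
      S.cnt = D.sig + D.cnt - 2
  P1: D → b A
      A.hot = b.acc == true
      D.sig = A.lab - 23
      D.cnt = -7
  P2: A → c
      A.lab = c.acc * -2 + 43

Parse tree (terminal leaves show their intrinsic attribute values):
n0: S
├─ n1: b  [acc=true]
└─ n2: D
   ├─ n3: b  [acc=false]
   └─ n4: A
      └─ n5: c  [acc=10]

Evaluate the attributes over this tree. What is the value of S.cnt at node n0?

-9

1. n1.acc = true  [terminal]
2. n3.acc = false  [terminal]
3. n4.hot = false  [b.acc == true]
4. n5.acc = 10  [terminal]
5. n4.lab = 23  [c.acc * -2 + 43]
6. n2.sig = 0  [A.lab - 23]
7. n2.cnt = -7  [-7]
8. n0.fin = 10  [D.sig * 3 + 10]
9. n0.wid = -3  [D.cnt + 4]
10. n0.hot = 20  [(if b.acc then D.sig else D.cnt) + 20]
11. n0.cnt = -9  [D.sig + D.cnt - 2]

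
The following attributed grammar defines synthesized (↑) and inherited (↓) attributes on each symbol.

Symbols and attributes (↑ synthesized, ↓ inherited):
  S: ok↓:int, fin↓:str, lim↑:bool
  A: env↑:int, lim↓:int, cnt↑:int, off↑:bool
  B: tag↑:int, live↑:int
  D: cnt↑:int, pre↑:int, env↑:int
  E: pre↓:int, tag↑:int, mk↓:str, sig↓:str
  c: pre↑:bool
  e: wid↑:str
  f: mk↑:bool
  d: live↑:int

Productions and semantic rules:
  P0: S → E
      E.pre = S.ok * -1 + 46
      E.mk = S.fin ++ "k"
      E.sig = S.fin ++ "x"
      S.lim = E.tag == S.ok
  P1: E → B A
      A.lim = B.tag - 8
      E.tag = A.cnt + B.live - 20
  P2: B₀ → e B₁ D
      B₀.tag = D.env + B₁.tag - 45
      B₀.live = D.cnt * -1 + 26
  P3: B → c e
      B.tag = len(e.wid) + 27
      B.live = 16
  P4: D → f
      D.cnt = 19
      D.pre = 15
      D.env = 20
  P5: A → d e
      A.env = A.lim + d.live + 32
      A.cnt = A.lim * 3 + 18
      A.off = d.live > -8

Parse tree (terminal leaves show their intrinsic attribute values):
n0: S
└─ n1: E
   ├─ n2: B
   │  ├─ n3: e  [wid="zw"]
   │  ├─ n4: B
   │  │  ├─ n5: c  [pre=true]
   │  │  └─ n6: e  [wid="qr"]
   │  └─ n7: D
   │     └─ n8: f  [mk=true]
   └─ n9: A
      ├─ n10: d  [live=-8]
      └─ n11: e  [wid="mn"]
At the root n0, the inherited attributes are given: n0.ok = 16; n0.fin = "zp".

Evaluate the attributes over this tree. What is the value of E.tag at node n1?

1. n0.ok = 16  [given at root]
2. n0.fin = "zp"  [given at root]
3. n1.pre = 30  [S.ok * -1 + 46]
4. n1.mk = "zpk"  [S.fin ++ "k"]
5. n1.sig = "zpx"  [S.fin ++ "x"]
6. n3.wid = "zw"  [terminal]
7. n5.pre = true  [terminal]
8. n6.wid = "qr"  [terminal]
9. n4.tag = 29  [len(e.wid) + 27]
10. n4.live = 16  [16]
11. n8.mk = true  [terminal]
12. n7.cnt = 19  [19]
13. n7.pre = 15  [15]
14. n7.env = 20  [20]
15. n2.tag = 4  [D.env + B₁.tag - 45]
16. n2.live = 7  [D.cnt * -1 + 26]
17. n9.lim = -4  [B.tag - 8]
18. n10.live = -8  [terminal]
19. n11.wid = "mn"  [terminal]
20. n9.env = 20  [A.lim + d.live + 32]
21. n9.cnt = 6  [A.lim * 3 + 18]
22. n9.off = false  [d.live > -8]
23. n1.tag = -7  [A.cnt + B.live - 20]
24. n0.lim = false  [E.tag == S.ok]

-7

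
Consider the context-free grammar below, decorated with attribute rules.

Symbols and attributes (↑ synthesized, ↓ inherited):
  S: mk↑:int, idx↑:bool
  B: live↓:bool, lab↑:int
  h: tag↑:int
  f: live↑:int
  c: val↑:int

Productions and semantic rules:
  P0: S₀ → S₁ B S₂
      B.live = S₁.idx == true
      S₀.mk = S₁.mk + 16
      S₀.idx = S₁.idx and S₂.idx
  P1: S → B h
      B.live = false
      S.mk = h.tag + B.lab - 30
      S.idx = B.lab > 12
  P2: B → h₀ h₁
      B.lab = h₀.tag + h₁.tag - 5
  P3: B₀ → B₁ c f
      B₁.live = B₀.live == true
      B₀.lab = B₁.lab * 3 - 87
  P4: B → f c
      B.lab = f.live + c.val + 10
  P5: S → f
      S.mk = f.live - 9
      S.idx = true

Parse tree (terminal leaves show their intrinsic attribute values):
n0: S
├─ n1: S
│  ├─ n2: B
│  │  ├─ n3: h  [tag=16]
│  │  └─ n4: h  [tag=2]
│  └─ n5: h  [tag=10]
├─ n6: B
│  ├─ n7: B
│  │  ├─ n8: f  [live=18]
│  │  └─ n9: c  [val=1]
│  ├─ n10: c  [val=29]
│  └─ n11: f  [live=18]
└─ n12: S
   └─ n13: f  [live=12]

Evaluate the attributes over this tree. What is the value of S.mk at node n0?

9

1. n2.live = false  [false]
2. n3.tag = 16  [terminal]
3. n4.tag = 2  [terminal]
4. n2.lab = 13  [h₀.tag + h₁.tag - 5]
5. n5.tag = 10  [terminal]
6. n1.mk = -7  [h.tag + B.lab - 30]
7. n1.idx = true  [B.lab > 12]
8. n6.live = true  [S₁.idx == true]
9. n7.live = true  [B₀.live == true]
10. n8.live = 18  [terminal]
11. n9.val = 1  [terminal]
12. n7.lab = 29  [f.live + c.val + 10]
13. n10.val = 29  [terminal]
14. n11.live = 18  [terminal]
15. n6.lab = 0  [B₁.lab * 3 - 87]
16. n13.live = 12  [terminal]
17. n12.mk = 3  [f.live - 9]
18. n12.idx = true  [true]
19. n0.mk = 9  [S₁.mk + 16]
20. n0.idx = true  [S₁.idx and S₂.idx]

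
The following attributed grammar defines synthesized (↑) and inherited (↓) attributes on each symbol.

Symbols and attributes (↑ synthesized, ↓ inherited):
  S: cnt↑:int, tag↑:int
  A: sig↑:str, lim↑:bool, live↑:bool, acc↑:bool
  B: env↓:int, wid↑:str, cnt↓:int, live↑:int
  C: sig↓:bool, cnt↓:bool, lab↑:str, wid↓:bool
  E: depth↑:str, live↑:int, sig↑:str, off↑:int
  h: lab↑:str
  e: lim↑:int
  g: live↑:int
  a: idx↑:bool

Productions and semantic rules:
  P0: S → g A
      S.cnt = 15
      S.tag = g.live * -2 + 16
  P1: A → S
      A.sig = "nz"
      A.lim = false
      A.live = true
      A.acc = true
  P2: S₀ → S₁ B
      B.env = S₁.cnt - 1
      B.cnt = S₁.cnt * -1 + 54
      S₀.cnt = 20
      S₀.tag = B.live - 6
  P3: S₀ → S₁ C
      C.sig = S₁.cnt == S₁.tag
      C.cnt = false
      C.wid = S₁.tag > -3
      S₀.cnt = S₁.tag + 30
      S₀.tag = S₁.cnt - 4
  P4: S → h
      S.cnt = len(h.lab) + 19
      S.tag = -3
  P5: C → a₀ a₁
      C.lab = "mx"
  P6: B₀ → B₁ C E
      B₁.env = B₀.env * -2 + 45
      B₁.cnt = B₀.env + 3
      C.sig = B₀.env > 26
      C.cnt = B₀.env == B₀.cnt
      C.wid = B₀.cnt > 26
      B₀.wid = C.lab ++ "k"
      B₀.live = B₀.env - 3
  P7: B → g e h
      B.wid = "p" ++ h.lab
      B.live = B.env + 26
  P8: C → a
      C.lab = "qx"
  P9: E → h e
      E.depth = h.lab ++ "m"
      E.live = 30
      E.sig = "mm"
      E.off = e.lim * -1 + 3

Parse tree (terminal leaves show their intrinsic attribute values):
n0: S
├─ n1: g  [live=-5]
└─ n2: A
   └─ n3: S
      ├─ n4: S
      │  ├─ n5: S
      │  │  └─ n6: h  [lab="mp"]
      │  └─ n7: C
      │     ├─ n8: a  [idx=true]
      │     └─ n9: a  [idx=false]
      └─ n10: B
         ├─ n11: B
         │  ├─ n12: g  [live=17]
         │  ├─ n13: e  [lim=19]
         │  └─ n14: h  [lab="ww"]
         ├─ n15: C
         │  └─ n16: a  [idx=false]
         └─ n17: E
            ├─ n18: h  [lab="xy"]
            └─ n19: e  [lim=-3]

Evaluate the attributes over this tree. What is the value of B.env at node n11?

-7

1. n1.live = -5  [terminal]
2. n6.lab = "mp"  [terminal]
3. n5.cnt = 21  [len(h.lab) + 19]
4. n5.tag = -3  [-3]
5. n7.sig = false  [S₁.cnt == S₁.tag]
6. n7.cnt = false  [false]
7. n7.wid = false  [S₁.tag > -3]
8. n8.idx = true  [terminal]
9. n9.idx = false  [terminal]
10. n7.lab = "mx"  ["mx"]
11. n4.cnt = 27  [S₁.tag + 30]
12. n4.tag = 17  [S₁.cnt - 4]
13. n10.env = 26  [S₁.cnt - 1]
14. n10.cnt = 27  [S₁.cnt * -1 + 54]
15. n11.env = -7  [B₀.env * -2 + 45]
16. n11.cnt = 29  [B₀.env + 3]
17. n12.live = 17  [terminal]
18. n13.lim = 19  [terminal]
19. n14.lab = "ww"  [terminal]
20. n11.wid = "pww"  ["p" ++ h.lab]
21. n11.live = 19  [B.env + 26]
22. n15.sig = false  [B₀.env > 26]
23. n15.cnt = false  [B₀.env == B₀.cnt]
24. n15.wid = true  [B₀.cnt > 26]
25. n16.idx = false  [terminal]
26. n15.lab = "qx"  ["qx"]
27. n18.lab = "xy"  [terminal]
28. n19.lim = -3  [terminal]
29. n17.depth = "xym"  [h.lab ++ "m"]
30. n17.live = 30  [30]
31. n17.sig = "mm"  ["mm"]
32. n17.off = 6  [e.lim * -1 + 3]
33. n10.wid = "qxk"  [C.lab ++ "k"]
34. n10.live = 23  [B₀.env - 3]
35. n3.cnt = 20  [20]
36. n3.tag = 17  [B.live - 6]
37. n2.sig = "nz"  ["nz"]
38. n2.lim = false  [false]
39. n2.live = true  [true]
40. n2.acc = true  [true]
41. n0.cnt = 15  [15]
42. n0.tag = 26  [g.live * -2 + 16]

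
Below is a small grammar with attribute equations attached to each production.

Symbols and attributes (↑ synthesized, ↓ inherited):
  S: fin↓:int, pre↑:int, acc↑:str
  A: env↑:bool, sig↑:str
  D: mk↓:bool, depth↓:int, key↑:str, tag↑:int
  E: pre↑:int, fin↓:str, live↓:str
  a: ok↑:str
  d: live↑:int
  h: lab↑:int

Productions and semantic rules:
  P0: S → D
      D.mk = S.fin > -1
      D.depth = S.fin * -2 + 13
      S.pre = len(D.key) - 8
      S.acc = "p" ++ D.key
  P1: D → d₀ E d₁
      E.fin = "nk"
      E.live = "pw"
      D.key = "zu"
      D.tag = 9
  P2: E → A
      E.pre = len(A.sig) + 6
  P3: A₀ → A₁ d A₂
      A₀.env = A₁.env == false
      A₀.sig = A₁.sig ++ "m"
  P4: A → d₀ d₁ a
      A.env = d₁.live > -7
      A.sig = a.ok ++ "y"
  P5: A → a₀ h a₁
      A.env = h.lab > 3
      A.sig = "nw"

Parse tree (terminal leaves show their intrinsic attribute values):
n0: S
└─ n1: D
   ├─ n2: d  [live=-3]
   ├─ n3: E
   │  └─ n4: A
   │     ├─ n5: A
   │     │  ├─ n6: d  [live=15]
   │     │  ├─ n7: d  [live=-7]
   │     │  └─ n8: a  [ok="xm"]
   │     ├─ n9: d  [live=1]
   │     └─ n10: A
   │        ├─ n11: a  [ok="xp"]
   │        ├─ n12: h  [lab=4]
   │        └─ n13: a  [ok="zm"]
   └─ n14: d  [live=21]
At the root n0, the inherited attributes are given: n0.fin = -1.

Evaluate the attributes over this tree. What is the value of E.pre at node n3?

1. n0.fin = -1  [given at root]
2. n1.mk = false  [S.fin > -1]
3. n1.depth = 15  [S.fin * -2 + 13]
4. n2.live = -3  [terminal]
5. n3.fin = "nk"  ["nk"]
6. n3.live = "pw"  ["pw"]
7. n6.live = 15  [terminal]
8. n7.live = -7  [terminal]
9. n8.ok = "xm"  [terminal]
10. n5.env = false  [d₁.live > -7]
11. n5.sig = "xmy"  [a.ok ++ "y"]
12. n9.live = 1  [terminal]
13. n11.ok = "xp"  [terminal]
14. n12.lab = 4  [terminal]
15. n13.ok = "zm"  [terminal]
16. n10.env = true  [h.lab > 3]
17. n10.sig = "nw"  ["nw"]
18. n4.env = true  [A₁.env == false]
19. n4.sig = "xmym"  [A₁.sig ++ "m"]
20. n3.pre = 10  [len(A.sig) + 6]
21. n14.live = 21  [terminal]
22. n1.key = "zu"  ["zu"]
23. n1.tag = 9  [9]
24. n0.pre = -6  [len(D.key) - 8]
25. n0.acc = "pzu"  ["p" ++ D.key]

10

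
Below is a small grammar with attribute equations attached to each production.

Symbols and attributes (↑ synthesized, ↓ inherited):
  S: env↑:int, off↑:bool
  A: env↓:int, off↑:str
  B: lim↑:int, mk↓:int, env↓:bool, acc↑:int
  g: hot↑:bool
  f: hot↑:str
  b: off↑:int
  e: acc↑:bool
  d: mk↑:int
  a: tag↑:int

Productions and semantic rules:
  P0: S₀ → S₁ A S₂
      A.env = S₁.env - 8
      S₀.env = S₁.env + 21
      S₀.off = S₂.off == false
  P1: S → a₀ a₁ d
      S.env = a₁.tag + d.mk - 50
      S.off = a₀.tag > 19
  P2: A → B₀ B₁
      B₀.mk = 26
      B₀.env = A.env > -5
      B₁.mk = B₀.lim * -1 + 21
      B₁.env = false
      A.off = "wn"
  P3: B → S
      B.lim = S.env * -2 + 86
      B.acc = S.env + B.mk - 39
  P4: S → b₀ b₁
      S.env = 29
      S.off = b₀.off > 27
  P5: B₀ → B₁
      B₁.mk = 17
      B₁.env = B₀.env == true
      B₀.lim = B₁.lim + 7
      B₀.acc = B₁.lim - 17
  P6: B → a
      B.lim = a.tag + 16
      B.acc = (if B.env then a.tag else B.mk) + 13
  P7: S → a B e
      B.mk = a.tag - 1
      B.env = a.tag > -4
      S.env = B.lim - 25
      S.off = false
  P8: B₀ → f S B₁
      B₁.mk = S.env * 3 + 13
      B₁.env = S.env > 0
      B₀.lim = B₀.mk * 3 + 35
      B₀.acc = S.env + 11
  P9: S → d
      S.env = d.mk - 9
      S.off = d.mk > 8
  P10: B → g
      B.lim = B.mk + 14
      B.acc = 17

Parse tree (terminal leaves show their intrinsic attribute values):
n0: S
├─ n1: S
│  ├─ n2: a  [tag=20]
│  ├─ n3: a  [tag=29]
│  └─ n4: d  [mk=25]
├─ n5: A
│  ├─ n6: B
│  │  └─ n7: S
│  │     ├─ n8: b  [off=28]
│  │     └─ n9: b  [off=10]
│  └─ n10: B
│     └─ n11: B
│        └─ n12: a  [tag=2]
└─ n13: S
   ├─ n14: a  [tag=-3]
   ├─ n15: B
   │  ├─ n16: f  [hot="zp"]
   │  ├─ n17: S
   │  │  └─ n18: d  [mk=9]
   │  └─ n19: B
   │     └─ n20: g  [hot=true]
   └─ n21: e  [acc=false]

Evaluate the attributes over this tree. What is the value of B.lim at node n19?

1. n2.tag = 20  [terminal]
2. n3.tag = 29  [terminal]
3. n4.mk = 25  [terminal]
4. n1.env = 4  [a₁.tag + d.mk - 50]
5. n1.off = true  [a₀.tag > 19]
6. n5.env = -4  [S₁.env - 8]
7. n6.mk = 26  [26]
8. n6.env = true  [A.env > -5]
9. n8.off = 28  [terminal]
10. n9.off = 10  [terminal]
11. n7.env = 29  [29]
12. n7.off = true  [b₀.off > 27]
13. n6.lim = 28  [S.env * -2 + 86]
14. n6.acc = 16  [S.env + B.mk - 39]
15. n10.mk = -7  [B₀.lim * -1 + 21]
16. n10.env = false  [false]
17. n11.mk = 17  [17]
18. n11.env = false  [B₀.env == true]
19. n12.tag = 2  [terminal]
20. n11.lim = 18  [a.tag + 16]
21. n11.acc = 30  [(if B.env then a.tag else B.mk) + 13]
22. n10.lim = 25  [B₁.lim + 7]
23. n10.acc = 1  [B₁.lim - 17]
24. n5.off = "wn"  ["wn"]
25. n14.tag = -3  [terminal]
26. n15.mk = -4  [a.tag - 1]
27. n15.env = true  [a.tag > -4]
28. n16.hot = "zp"  [terminal]
29. n18.mk = 9  [terminal]
30. n17.env = 0  [d.mk - 9]
31. n17.off = true  [d.mk > 8]
32. n19.mk = 13  [S.env * 3 + 13]
33. n19.env = false  [S.env > 0]
34. n20.hot = true  [terminal]
35. n19.lim = 27  [B.mk + 14]
36. n19.acc = 17  [17]
37. n15.lim = 23  [B₀.mk * 3 + 35]
38. n15.acc = 11  [S.env + 11]
39. n21.acc = false  [terminal]
40. n13.env = -2  [B.lim - 25]
41. n13.off = false  [false]
42. n0.env = 25  [S₁.env + 21]
43. n0.off = true  [S₂.off == false]

27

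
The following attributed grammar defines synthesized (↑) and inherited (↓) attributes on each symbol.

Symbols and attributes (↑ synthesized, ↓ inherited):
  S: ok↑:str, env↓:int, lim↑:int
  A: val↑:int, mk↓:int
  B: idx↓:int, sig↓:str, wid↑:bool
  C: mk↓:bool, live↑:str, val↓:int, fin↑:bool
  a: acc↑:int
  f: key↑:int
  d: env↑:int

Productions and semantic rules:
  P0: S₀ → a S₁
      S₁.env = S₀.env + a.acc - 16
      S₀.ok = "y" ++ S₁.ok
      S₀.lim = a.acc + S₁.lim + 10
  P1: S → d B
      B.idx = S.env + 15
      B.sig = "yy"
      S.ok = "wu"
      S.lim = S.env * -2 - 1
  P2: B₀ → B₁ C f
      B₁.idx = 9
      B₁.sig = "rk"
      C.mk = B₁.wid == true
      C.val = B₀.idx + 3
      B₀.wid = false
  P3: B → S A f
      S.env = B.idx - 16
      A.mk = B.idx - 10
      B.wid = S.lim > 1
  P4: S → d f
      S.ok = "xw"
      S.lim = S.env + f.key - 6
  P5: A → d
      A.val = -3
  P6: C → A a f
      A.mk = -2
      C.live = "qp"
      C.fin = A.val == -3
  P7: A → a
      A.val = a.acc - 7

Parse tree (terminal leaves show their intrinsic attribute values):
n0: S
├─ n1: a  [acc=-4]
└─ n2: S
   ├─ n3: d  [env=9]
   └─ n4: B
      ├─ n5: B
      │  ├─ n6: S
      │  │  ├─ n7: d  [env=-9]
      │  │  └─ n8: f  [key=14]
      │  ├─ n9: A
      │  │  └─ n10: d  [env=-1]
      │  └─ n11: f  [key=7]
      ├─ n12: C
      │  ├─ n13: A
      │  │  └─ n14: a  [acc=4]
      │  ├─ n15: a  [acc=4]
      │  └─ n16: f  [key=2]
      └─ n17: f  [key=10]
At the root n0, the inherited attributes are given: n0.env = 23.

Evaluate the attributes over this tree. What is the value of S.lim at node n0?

1. n0.env = 23  [given at root]
2. n1.acc = -4  [terminal]
3. n2.env = 3  [S₀.env + a.acc - 16]
4. n3.env = 9  [terminal]
5. n4.idx = 18  [S.env + 15]
6. n4.sig = "yy"  ["yy"]
7. n5.idx = 9  [9]
8. n5.sig = "rk"  ["rk"]
9. n6.env = -7  [B.idx - 16]
10. n7.env = -9  [terminal]
11. n8.key = 14  [terminal]
12. n6.ok = "xw"  ["xw"]
13. n6.lim = 1  [S.env + f.key - 6]
14. n9.mk = -1  [B.idx - 10]
15. n10.env = -1  [terminal]
16. n9.val = -3  [-3]
17. n11.key = 7  [terminal]
18. n5.wid = false  [S.lim > 1]
19. n12.mk = false  [B₁.wid == true]
20. n12.val = 21  [B₀.idx + 3]
21. n13.mk = -2  [-2]
22. n14.acc = 4  [terminal]
23. n13.val = -3  [a.acc - 7]
24. n15.acc = 4  [terminal]
25. n16.key = 2  [terminal]
26. n12.live = "qp"  ["qp"]
27. n12.fin = true  [A.val == -3]
28. n17.key = 10  [terminal]
29. n4.wid = false  [false]
30. n2.ok = "wu"  ["wu"]
31. n2.lim = -7  [S.env * -2 - 1]
32. n0.ok = "ywu"  ["y" ++ S₁.ok]
33. n0.lim = -1  [a.acc + S₁.lim + 10]

-1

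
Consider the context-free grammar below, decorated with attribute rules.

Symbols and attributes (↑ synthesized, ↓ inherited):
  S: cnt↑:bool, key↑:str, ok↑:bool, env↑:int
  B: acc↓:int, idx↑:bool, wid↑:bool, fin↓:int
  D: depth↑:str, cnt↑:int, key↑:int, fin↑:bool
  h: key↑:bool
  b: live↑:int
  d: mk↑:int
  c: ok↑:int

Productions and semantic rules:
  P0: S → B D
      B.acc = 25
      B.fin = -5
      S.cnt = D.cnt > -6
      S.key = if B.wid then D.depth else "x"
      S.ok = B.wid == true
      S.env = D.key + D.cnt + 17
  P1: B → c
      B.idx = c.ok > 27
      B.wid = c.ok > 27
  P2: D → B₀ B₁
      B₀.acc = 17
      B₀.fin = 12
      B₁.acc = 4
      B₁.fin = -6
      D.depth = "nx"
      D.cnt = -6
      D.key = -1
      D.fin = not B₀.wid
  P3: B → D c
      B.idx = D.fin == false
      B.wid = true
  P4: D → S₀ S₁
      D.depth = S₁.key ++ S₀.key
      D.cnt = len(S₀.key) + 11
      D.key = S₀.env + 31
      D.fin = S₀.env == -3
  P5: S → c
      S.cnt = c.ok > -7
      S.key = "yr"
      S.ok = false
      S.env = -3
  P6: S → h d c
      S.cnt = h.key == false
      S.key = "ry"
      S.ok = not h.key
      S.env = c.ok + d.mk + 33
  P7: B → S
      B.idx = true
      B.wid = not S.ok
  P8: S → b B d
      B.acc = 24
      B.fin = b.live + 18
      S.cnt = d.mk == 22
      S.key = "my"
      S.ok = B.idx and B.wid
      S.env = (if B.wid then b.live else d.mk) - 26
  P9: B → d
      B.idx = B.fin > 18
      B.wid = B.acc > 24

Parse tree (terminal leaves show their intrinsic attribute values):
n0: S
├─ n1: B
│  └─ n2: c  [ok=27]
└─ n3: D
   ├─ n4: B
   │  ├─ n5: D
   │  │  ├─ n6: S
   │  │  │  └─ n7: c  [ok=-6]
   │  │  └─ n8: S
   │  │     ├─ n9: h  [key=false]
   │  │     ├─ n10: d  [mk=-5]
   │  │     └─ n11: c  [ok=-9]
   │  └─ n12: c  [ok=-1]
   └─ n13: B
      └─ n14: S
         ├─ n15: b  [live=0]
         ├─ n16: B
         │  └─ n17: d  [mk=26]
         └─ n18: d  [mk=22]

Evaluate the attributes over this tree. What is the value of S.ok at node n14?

false

1. n1.acc = 25  [25]
2. n1.fin = -5  [-5]
3. n2.ok = 27  [terminal]
4. n1.idx = false  [c.ok > 27]
5. n1.wid = false  [c.ok > 27]
6. n4.acc = 17  [17]
7. n4.fin = 12  [12]
8. n7.ok = -6  [terminal]
9. n6.cnt = true  [c.ok > -7]
10. n6.key = "yr"  ["yr"]
11. n6.ok = false  [false]
12. n6.env = -3  [-3]
13. n9.key = false  [terminal]
14. n10.mk = -5  [terminal]
15. n11.ok = -9  [terminal]
16. n8.cnt = true  [h.key == false]
17. n8.key = "ry"  ["ry"]
18. n8.ok = true  [not h.key]
19. n8.env = 19  [c.ok + d.mk + 33]
20. n5.depth = "ryyr"  [S₁.key ++ S₀.key]
21. n5.cnt = 13  [len(S₀.key) + 11]
22. n5.key = 28  [S₀.env + 31]
23. n5.fin = true  [S₀.env == -3]
24. n12.ok = -1  [terminal]
25. n4.idx = false  [D.fin == false]
26. n4.wid = true  [true]
27. n13.acc = 4  [4]
28. n13.fin = -6  [-6]
29. n15.live = 0  [terminal]
30. n16.acc = 24  [24]
31. n16.fin = 18  [b.live + 18]
32. n17.mk = 26  [terminal]
33. n16.idx = false  [B.fin > 18]
34. n16.wid = false  [B.acc > 24]
35. n18.mk = 22  [terminal]
36. n14.cnt = true  [d.mk == 22]
37. n14.key = "my"  ["my"]
38. n14.ok = false  [B.idx and B.wid]
39. n14.env = -4  [(if B.wid then b.live else d.mk) - 26]
40. n13.idx = true  [true]
41. n13.wid = true  [not S.ok]
42. n3.depth = "nx"  ["nx"]
43. n3.cnt = -6  [-6]
44. n3.key = -1  [-1]
45. n3.fin = false  [not B₀.wid]
46. n0.cnt = false  [D.cnt > -6]
47. n0.key = "x"  [if B.wid then D.depth else "x"]
48. n0.ok = false  [B.wid == true]
49. n0.env = 10  [D.key + D.cnt + 17]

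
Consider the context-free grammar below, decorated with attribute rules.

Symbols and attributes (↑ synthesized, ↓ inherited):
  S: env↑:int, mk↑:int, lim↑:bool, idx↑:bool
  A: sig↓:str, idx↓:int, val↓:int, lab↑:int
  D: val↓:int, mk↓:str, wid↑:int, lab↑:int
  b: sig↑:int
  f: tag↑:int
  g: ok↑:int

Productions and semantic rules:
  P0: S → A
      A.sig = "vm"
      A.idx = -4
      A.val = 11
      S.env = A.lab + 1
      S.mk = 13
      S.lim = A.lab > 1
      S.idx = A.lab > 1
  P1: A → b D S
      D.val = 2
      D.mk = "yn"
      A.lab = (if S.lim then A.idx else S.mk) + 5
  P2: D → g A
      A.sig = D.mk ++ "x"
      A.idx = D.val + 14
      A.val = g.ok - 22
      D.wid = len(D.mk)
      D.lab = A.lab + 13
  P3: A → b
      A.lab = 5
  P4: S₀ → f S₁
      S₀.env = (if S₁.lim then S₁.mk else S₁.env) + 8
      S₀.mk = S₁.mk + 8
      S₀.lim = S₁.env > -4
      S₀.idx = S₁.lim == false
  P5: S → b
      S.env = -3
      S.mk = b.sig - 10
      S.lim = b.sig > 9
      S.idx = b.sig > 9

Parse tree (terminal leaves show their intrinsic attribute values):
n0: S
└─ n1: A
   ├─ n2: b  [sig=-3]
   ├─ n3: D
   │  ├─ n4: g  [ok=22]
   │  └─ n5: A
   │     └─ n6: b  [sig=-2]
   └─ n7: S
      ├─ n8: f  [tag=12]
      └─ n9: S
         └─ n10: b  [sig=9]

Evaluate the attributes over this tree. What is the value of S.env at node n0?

1. n1.sig = "vm"  ["vm"]
2. n1.idx = -4  [-4]
3. n1.val = 11  [11]
4. n2.sig = -3  [terminal]
5. n3.val = 2  [2]
6. n3.mk = "yn"  ["yn"]
7. n4.ok = 22  [terminal]
8. n5.sig = "ynx"  [D.mk ++ "x"]
9. n5.idx = 16  [D.val + 14]
10. n5.val = 0  [g.ok - 22]
11. n6.sig = -2  [terminal]
12. n5.lab = 5  [5]
13. n3.wid = 2  [len(D.mk)]
14. n3.lab = 18  [A.lab + 13]
15. n8.tag = 12  [terminal]
16. n10.sig = 9  [terminal]
17. n9.env = -3  [-3]
18. n9.mk = -1  [b.sig - 10]
19. n9.lim = false  [b.sig > 9]
20. n9.idx = false  [b.sig > 9]
21. n7.env = 5  [(if S₁.lim then S₁.mk else S₁.env) + 8]
22. n7.mk = 7  [S₁.mk + 8]
23. n7.lim = true  [S₁.env > -4]
24. n7.idx = true  [S₁.lim == false]
25. n1.lab = 1  [(if S.lim then A.idx else S.mk) + 5]
26. n0.env = 2  [A.lab + 1]
27. n0.mk = 13  [13]
28. n0.lim = false  [A.lab > 1]
29. n0.idx = false  [A.lab > 1]

2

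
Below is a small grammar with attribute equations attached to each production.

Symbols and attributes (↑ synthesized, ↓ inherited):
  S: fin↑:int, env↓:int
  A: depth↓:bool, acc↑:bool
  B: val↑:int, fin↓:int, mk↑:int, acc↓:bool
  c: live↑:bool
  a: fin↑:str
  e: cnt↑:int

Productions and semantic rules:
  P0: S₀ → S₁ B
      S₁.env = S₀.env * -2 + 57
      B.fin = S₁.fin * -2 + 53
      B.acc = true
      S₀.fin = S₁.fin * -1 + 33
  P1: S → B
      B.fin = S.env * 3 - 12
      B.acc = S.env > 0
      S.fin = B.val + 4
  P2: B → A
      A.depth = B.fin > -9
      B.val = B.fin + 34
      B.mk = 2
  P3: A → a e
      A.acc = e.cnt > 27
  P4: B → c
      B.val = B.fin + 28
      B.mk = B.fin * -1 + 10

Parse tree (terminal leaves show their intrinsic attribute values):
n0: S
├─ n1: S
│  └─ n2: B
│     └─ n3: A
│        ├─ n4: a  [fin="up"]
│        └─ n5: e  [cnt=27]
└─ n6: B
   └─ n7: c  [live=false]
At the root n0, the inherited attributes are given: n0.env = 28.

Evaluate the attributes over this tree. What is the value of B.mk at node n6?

1. n0.env = 28  [given at root]
2. n1.env = 1  [S₀.env * -2 + 57]
3. n2.fin = -9  [S.env * 3 - 12]
4. n2.acc = true  [S.env > 0]
5. n3.depth = false  [B.fin > -9]
6. n4.fin = "up"  [terminal]
7. n5.cnt = 27  [terminal]
8. n3.acc = false  [e.cnt > 27]
9. n2.val = 25  [B.fin + 34]
10. n2.mk = 2  [2]
11. n1.fin = 29  [B.val + 4]
12. n6.fin = -5  [S₁.fin * -2 + 53]
13. n6.acc = true  [true]
14. n7.live = false  [terminal]
15. n6.val = 23  [B.fin + 28]
16. n6.mk = 15  [B.fin * -1 + 10]
17. n0.fin = 4  [S₁.fin * -1 + 33]

15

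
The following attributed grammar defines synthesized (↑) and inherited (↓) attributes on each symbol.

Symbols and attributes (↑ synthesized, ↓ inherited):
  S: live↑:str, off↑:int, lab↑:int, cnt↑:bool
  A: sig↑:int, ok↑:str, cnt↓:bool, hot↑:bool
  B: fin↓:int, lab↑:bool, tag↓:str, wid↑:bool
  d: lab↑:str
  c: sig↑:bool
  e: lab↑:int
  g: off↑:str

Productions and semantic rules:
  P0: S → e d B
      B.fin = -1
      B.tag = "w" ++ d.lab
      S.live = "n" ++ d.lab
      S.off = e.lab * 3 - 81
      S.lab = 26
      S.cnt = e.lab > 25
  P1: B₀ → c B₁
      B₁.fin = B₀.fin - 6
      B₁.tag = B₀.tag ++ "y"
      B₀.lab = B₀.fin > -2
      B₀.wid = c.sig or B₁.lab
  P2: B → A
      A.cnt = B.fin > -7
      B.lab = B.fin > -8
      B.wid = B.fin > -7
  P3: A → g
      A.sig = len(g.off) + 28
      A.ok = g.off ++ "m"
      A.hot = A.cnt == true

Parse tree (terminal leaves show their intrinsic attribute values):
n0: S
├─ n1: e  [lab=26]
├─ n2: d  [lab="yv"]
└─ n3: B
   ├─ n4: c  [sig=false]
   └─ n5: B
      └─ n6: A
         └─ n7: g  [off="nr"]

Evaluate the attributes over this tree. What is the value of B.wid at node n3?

1. n1.lab = 26  [terminal]
2. n2.lab = "yv"  [terminal]
3. n3.fin = -1  [-1]
4. n3.tag = "wyv"  ["w" ++ d.lab]
5. n4.sig = false  [terminal]
6. n5.fin = -7  [B₀.fin - 6]
7. n5.tag = "wyvy"  [B₀.tag ++ "y"]
8. n6.cnt = false  [B.fin > -7]
9. n7.off = "nr"  [terminal]
10. n6.sig = 30  [len(g.off) + 28]
11. n6.ok = "nrm"  [g.off ++ "m"]
12. n6.hot = false  [A.cnt == true]
13. n5.lab = true  [B.fin > -8]
14. n5.wid = false  [B.fin > -7]
15. n3.lab = true  [B₀.fin > -2]
16. n3.wid = true  [c.sig or B₁.lab]
17. n0.live = "nyv"  ["n" ++ d.lab]
18. n0.off = -3  [e.lab * 3 - 81]
19. n0.lab = 26  [26]
20. n0.cnt = true  [e.lab > 25]

true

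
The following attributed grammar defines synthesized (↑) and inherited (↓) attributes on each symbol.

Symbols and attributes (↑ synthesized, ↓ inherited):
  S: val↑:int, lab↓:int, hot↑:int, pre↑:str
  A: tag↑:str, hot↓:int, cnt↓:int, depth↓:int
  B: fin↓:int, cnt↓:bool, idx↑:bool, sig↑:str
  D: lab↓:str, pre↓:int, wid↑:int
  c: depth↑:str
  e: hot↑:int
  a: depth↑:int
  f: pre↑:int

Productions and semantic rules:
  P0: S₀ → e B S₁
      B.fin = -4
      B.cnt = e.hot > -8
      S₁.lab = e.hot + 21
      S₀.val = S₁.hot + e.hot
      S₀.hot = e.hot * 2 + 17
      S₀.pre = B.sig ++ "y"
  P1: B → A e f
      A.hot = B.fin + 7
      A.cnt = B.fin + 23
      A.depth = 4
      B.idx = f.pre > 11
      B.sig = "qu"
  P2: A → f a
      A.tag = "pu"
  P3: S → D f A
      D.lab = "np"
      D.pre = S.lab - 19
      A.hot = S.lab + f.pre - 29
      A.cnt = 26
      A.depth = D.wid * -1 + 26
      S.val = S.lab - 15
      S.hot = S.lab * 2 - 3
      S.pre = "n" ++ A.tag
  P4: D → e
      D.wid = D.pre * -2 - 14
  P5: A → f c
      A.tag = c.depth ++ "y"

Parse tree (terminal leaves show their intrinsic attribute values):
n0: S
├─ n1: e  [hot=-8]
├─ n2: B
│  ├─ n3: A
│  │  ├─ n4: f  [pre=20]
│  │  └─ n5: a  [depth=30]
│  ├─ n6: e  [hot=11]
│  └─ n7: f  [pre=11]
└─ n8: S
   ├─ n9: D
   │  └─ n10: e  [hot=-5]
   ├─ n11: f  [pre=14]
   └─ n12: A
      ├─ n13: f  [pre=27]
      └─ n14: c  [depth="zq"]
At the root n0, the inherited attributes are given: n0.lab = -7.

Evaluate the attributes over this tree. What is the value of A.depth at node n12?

28

1. n0.lab = -7  [given at root]
2. n1.hot = -8  [terminal]
3. n2.fin = -4  [-4]
4. n2.cnt = false  [e.hot > -8]
5. n3.hot = 3  [B.fin + 7]
6. n3.cnt = 19  [B.fin + 23]
7. n3.depth = 4  [4]
8. n4.pre = 20  [terminal]
9. n5.depth = 30  [terminal]
10. n3.tag = "pu"  ["pu"]
11. n6.hot = 11  [terminal]
12. n7.pre = 11  [terminal]
13. n2.idx = false  [f.pre > 11]
14. n2.sig = "qu"  ["qu"]
15. n8.lab = 13  [e.hot + 21]
16. n9.lab = "np"  ["np"]
17. n9.pre = -6  [S.lab - 19]
18. n10.hot = -5  [terminal]
19. n9.wid = -2  [D.pre * -2 - 14]
20. n11.pre = 14  [terminal]
21. n12.hot = -2  [S.lab + f.pre - 29]
22. n12.cnt = 26  [26]
23. n12.depth = 28  [D.wid * -1 + 26]
24. n13.pre = 27  [terminal]
25. n14.depth = "zq"  [terminal]
26. n12.tag = "zqy"  [c.depth ++ "y"]
27. n8.val = -2  [S.lab - 15]
28. n8.hot = 23  [S.lab * 2 - 3]
29. n8.pre = "nzqy"  ["n" ++ A.tag]
30. n0.val = 15  [S₁.hot + e.hot]
31. n0.hot = 1  [e.hot * 2 + 17]
32. n0.pre = "quy"  [B.sig ++ "y"]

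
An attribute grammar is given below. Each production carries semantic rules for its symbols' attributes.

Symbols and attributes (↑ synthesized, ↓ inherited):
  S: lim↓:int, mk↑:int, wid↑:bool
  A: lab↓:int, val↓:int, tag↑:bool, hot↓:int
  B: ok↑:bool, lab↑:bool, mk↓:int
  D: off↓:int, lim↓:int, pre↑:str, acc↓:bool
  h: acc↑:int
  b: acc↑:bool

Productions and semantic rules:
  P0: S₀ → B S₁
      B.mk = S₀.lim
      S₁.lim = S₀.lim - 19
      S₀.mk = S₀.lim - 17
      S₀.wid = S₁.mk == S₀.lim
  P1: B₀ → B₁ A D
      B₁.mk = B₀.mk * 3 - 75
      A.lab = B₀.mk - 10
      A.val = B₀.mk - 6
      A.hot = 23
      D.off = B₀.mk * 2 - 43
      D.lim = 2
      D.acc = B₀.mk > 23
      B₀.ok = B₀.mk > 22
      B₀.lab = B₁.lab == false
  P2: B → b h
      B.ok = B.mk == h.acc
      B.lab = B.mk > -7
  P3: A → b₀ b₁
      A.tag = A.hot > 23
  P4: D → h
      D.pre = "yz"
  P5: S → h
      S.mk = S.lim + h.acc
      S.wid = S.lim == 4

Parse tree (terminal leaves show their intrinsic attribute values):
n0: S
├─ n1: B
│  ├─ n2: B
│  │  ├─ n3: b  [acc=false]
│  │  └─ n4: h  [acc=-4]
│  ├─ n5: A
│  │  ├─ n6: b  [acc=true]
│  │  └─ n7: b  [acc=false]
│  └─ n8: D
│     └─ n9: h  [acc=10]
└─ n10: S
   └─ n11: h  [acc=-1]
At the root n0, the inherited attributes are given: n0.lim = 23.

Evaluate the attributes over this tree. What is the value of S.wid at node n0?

false

1. n0.lim = 23  [given at root]
2. n1.mk = 23  [S₀.lim]
3. n2.mk = -6  [B₀.mk * 3 - 75]
4. n3.acc = false  [terminal]
5. n4.acc = -4  [terminal]
6. n2.ok = false  [B.mk == h.acc]
7. n2.lab = true  [B.mk > -7]
8. n5.lab = 13  [B₀.mk - 10]
9. n5.val = 17  [B₀.mk - 6]
10. n5.hot = 23  [23]
11. n6.acc = true  [terminal]
12. n7.acc = false  [terminal]
13. n5.tag = false  [A.hot > 23]
14. n8.off = 3  [B₀.mk * 2 - 43]
15. n8.lim = 2  [2]
16. n8.acc = false  [B₀.mk > 23]
17. n9.acc = 10  [terminal]
18. n8.pre = "yz"  ["yz"]
19. n1.ok = true  [B₀.mk > 22]
20. n1.lab = false  [B₁.lab == false]
21. n10.lim = 4  [S₀.lim - 19]
22. n11.acc = -1  [terminal]
23. n10.mk = 3  [S.lim + h.acc]
24. n10.wid = true  [S.lim == 4]
25. n0.mk = 6  [S₀.lim - 17]
26. n0.wid = false  [S₁.mk == S₀.lim]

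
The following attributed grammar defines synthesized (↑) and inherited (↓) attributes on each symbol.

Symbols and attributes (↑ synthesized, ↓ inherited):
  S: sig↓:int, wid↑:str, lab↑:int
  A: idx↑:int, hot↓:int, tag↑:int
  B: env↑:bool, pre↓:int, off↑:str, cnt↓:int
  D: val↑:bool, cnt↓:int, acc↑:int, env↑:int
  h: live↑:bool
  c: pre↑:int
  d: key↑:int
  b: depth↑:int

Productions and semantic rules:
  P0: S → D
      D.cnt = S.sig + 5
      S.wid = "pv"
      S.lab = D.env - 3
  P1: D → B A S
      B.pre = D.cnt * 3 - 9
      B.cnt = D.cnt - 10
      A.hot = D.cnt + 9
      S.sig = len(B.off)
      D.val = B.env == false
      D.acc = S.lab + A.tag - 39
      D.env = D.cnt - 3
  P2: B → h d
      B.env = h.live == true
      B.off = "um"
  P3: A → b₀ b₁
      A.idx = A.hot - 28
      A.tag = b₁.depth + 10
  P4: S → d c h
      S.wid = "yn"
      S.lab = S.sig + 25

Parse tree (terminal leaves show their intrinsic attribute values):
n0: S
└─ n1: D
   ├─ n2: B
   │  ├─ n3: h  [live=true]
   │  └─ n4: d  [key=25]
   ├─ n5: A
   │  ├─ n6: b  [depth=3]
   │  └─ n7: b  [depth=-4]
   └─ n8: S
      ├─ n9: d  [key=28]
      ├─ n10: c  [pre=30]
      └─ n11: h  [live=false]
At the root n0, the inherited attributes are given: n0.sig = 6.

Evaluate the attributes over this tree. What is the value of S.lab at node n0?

1. n0.sig = 6  [given at root]
2. n1.cnt = 11  [S.sig + 5]
3. n2.pre = 24  [D.cnt * 3 - 9]
4. n2.cnt = 1  [D.cnt - 10]
5. n3.live = true  [terminal]
6. n4.key = 25  [terminal]
7. n2.env = true  [h.live == true]
8. n2.off = "um"  ["um"]
9. n5.hot = 20  [D.cnt + 9]
10. n6.depth = 3  [terminal]
11. n7.depth = -4  [terminal]
12. n5.idx = -8  [A.hot - 28]
13. n5.tag = 6  [b₁.depth + 10]
14. n8.sig = 2  [len(B.off)]
15. n9.key = 28  [terminal]
16. n10.pre = 30  [terminal]
17. n11.live = false  [terminal]
18. n8.wid = "yn"  ["yn"]
19. n8.lab = 27  [S.sig + 25]
20. n1.val = false  [B.env == false]
21. n1.acc = -6  [S.lab + A.tag - 39]
22. n1.env = 8  [D.cnt - 3]
23. n0.wid = "pv"  ["pv"]
24. n0.lab = 5  [D.env - 3]

5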